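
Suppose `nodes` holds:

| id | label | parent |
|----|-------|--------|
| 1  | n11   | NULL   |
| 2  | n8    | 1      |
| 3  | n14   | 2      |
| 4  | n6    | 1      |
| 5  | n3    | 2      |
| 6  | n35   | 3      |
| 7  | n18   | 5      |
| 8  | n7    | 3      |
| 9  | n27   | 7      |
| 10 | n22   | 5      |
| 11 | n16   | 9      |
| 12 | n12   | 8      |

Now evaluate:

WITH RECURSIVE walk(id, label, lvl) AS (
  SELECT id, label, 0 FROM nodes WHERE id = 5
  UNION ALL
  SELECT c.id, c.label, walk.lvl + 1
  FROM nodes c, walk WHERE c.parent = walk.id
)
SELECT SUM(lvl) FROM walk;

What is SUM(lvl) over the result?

Base: id=5 (n3) at lvl 0.
Iteration 1: rows with parent in {5} -> n18 (id 7, lvl 1), n22 (id 10, lvl 1).
Iteration 2: rows with parent in {7,10} -> n27 (id 9, lvl 2).
Iteration 3: rows with parent in {9} -> n16 (id 11, lvl 3).
Iteration 4: no rows with parent in {11}; recursion stops.
SUM(lvl) = 0 + 1 + 1 + 2 + 3 = 7.

7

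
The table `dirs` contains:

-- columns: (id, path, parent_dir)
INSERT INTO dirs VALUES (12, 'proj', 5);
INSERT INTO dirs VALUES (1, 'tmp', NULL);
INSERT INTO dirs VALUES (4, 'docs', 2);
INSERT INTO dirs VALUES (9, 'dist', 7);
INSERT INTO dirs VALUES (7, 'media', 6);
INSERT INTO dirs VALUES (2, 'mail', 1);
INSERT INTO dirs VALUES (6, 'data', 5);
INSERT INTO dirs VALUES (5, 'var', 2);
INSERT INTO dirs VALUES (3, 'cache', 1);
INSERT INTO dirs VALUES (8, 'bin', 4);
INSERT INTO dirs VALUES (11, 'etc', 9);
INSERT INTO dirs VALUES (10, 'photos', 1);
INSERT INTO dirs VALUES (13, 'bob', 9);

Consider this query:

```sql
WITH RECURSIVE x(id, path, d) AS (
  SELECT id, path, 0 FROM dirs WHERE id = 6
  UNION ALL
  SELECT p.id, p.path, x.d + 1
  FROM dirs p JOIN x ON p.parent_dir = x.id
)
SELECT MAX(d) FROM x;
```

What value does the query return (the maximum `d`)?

3

Base: id=6 (data) at d 0.
Iteration 1: rows with parent_dir in {6} -> media (id 7, d 1).
Iteration 2: rows with parent_dir in {7} -> dist (id 9, d 2).
Iteration 3: rows with parent_dir in {9} -> etc (id 11, d 3), bob (id 13, d 3).
Iteration 4: no rows with parent_dir in {11,13}; recursion stops.
d values: 0, 1, 2, 3, 3; the maximum is 3.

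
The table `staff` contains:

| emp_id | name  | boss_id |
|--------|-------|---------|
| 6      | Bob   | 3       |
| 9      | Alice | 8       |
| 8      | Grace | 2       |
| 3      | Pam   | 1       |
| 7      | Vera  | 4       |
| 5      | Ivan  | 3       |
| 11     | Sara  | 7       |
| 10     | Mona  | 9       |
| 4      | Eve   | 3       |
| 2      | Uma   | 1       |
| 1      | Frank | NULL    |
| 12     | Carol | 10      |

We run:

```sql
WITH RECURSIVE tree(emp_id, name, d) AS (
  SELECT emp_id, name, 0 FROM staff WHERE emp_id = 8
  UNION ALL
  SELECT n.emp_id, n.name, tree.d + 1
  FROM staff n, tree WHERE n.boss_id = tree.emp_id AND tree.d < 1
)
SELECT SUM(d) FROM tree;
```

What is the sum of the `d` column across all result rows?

Base: emp_id=8 (Grace) at d 0.
Iteration 1: rows with boss_id in {8} -> Alice (id 9, d 1).
Iteration 2: d < 1 fails for all current rows; recursion stops.
SUM(d) = 0 + 1 = 1.

1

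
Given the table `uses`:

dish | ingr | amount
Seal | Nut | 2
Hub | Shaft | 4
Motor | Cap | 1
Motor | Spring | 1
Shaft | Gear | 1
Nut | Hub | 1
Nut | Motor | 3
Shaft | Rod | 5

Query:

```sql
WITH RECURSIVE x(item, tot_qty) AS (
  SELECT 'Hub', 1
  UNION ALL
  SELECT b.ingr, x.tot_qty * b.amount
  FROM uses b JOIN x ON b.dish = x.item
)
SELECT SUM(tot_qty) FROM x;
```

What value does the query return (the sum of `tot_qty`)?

Base: (Hub, tot_qty=1).
Iteration 1: components of {Hub} -> Shaft = 1*4 = 4.
Iteration 2: components of {Shaft} -> Gear = 4*1 = 4, Rod = 4*5 = 20.
Iteration 3: no further components; recursion stops.
SUM(tot_qty) = 1 + 4 + 4 + 20 = 29.

29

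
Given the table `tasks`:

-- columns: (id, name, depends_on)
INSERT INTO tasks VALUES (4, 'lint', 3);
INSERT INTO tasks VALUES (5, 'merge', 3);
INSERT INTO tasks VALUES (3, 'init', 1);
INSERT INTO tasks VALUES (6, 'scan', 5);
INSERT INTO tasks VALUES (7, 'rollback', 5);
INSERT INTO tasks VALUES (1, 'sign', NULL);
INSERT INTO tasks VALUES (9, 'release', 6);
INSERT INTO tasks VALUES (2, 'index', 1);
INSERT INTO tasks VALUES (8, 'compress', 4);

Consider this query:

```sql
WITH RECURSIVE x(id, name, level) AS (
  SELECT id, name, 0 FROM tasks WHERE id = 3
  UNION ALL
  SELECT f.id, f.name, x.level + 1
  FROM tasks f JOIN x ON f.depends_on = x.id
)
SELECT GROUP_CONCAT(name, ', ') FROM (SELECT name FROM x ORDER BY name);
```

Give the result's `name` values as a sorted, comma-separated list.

Base: id=3 (init) at level 0.
Iteration 1: rows with depends_on in {3} -> lint (id 4, level 1), merge (id 5, level 1).
Iteration 2: rows with depends_on in {4,5} -> scan (id 6, level 2), rollback (id 7, level 2), compress (id 8, level 2).
Iteration 3: rows with depends_on in {6,7,8} -> release (id 9, level 3).
Iteration 4: no rows with depends_on in {9}; recursion stops.

compress, init, lint, merge, release, rollback, scan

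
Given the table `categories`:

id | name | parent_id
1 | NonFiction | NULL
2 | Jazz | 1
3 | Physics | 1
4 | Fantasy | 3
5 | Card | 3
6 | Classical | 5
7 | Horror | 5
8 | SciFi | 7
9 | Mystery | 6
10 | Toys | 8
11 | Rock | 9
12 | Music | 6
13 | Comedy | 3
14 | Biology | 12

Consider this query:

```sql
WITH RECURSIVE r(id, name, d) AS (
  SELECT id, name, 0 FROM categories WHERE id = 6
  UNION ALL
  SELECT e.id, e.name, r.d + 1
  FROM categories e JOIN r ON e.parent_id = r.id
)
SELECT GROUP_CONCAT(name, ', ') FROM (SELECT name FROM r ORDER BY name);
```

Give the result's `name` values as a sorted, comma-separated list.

Biology, Classical, Music, Mystery, Rock

Base: id=6 (Classical) at d 0.
Iteration 1: rows with parent_id in {6} -> Mystery (id 9, d 1), Music (id 12, d 1).
Iteration 2: rows with parent_id in {9,12} -> Rock (id 11, d 2), Biology (id 14, d 2).
Iteration 3: no rows with parent_id in {11,14}; recursion stops.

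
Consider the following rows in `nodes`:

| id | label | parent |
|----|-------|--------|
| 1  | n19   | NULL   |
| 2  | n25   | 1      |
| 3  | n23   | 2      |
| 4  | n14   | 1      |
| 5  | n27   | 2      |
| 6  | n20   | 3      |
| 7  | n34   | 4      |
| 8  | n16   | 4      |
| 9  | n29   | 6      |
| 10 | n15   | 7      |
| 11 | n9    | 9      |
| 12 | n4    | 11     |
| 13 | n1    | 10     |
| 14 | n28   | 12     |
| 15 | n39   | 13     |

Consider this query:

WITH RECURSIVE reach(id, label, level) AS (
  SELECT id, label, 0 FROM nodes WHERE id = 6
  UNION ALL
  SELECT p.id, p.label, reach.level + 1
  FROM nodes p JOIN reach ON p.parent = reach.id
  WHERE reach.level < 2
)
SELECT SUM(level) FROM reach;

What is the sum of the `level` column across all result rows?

3

Base: id=6 (n20) at level 0.
Iteration 1: rows with parent in {6} -> n29 (id 9, level 1).
Iteration 2: rows with parent in {9} -> n9 (id 11, level 2).
Iteration 3: level < 2 fails for all current rows; recursion stops.
SUM(level) = 0 + 1 + 2 = 3.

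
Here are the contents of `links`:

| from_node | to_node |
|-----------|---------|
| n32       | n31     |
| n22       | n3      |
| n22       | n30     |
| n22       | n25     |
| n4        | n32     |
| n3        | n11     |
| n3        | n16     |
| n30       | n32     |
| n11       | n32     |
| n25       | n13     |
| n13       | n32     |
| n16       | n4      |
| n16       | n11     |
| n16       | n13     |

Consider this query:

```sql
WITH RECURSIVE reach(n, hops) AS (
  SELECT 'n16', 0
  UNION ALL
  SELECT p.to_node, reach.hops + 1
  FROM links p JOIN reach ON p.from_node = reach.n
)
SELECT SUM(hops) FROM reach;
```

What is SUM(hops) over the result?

Base: (n16, hops=0).
Iteration 1: edges from {n16} -> (n11, hops=1), (n13, hops=1), (n4, hops=1).
Iteration 2: edges from {n11,n13,n4} -> (n32, hops=2) x3. [UNION ALL keeps all 3 new rows, including repeats]
Iteration 3: edges from {n32} -> (n31, hops=3) x3. [UNION ALL keeps all 3 new rows, including repeats]
Iteration 4: no outgoing edges from {n31}; recursion stops.
SUM(hops) = 0 + 1 + 1 + 1 + 2 + 2 + 2 + 3 + 3 + 3 = 18.

18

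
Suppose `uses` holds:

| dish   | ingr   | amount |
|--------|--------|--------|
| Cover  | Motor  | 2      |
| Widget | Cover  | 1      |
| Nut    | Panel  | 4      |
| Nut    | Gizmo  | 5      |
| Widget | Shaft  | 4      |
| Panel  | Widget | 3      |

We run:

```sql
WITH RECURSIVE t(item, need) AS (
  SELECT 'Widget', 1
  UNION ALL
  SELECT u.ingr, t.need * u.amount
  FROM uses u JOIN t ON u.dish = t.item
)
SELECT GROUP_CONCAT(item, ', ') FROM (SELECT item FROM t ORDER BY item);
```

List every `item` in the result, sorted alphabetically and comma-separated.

Cover, Motor, Shaft, Widget

Base: (Widget, need=1).
Iteration 1: components of {Widget} -> Cover = 1*1 = 1, Shaft = 1*4 = 4.
Iteration 2: components of {Cover,Shaft} -> Motor = 1*2 = 2.
Iteration 3: no further components; recursion stops.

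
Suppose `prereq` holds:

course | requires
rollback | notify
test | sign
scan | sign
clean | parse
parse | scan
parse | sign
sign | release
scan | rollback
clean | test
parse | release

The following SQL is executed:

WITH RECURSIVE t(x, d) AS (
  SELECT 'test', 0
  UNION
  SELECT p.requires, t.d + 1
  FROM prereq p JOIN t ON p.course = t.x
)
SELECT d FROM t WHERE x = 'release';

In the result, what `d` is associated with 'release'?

2

Base: (test, d=0).
Iteration 1: edges from {test} -> (sign, d=1).
Iteration 2: edges from {sign} -> (release, d=2).
Iteration 3: no outgoing edges from {release}; recursion stops.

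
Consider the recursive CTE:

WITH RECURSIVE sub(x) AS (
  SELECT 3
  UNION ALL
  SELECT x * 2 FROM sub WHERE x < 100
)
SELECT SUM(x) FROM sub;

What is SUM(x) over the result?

381

Base: x=3.
Iteration 1: 3 < 100 holds -> x = 3 * 2 = 6.
Iteration 2: 6 < 100 holds -> x = 6 * 2 = 12.
Iteration 3: 12 < 100 holds -> x = 12 * 2 = 24.
Iteration 4: 24 < 100 holds -> x = 24 * 2 = 48.
Iteration 5: 48 < 100 holds -> x = 48 * 2 = 96.
Iteration 6: 96 < 100 holds -> x = 96 * 2 = 192.
Iteration 7: 192 < 100 fails; recursion stops.
SUM(x) = 3 + 6 + 12 + 24 + 48 + 96 + 192 = 381.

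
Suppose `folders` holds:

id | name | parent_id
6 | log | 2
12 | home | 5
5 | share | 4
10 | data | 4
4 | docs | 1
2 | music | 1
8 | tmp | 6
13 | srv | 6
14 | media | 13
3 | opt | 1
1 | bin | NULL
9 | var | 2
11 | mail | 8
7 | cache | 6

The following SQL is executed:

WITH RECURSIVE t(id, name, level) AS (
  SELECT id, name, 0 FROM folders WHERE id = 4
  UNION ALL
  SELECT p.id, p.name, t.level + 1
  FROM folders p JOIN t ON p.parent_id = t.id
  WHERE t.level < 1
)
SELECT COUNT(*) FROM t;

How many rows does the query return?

Base: id=4 (docs) at level 0.
Iteration 1: rows with parent_id in {4} -> share (id 5, level 1), data (id 10, level 1).
Iteration 2: level < 1 fails for all current rows; recursion stops.
Total rows emitted: 3.

3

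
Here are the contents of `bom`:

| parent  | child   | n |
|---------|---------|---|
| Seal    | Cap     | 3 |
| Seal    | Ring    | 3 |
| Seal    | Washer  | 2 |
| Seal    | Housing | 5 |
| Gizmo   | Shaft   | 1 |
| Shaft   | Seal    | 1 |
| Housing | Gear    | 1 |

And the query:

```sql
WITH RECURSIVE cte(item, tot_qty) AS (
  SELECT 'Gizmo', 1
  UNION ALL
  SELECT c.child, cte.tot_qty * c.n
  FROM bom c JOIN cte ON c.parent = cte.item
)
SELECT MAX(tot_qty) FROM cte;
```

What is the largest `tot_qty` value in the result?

Base: (Gizmo, tot_qty=1).
Iteration 1: components of {Gizmo} -> Shaft = 1*1 = 1.
Iteration 2: components of {Shaft} -> Seal = 1*1 = 1.
Iteration 3: components of {Seal} -> Cap = 1*3 = 3, Housing = 1*5 = 5, Ring = 1*3 = 3, Washer = 1*2 = 2.
Iteration 4: components of {Cap,Housing,Ring,Washer} -> Gear = 5*1 = 5.
Iteration 5: no further components; recursion stops.
tot_qty values: 1, 1, 1, 3, 3, 5, 2, 5; the maximum is 5.

5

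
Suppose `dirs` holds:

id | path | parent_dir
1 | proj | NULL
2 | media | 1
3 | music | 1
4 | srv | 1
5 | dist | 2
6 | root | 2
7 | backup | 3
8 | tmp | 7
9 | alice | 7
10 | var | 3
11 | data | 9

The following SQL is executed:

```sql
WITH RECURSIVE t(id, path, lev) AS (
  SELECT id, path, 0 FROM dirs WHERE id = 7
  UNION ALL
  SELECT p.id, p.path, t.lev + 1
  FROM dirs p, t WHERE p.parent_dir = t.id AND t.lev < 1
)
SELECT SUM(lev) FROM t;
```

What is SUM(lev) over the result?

2

Base: id=7 (backup) at lev 0.
Iteration 1: rows with parent_dir in {7} -> tmp (id 8, lev 1), alice (id 9, lev 1).
Iteration 2: lev < 1 fails for all current rows; recursion stops.
SUM(lev) = 0 + 1 + 1 = 2.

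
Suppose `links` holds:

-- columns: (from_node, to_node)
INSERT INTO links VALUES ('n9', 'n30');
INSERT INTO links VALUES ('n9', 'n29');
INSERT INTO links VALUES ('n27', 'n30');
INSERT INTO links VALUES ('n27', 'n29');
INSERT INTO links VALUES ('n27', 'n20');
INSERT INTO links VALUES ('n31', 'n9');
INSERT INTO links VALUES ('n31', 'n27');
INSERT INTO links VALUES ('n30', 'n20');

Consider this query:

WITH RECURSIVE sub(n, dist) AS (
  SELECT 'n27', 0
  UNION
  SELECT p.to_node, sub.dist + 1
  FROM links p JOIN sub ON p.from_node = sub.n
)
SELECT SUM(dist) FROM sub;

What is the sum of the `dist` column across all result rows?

5

Base: (n27, dist=0).
Iteration 1: edges from {n27} -> (n20, dist=1), (n29, dist=1), (n30, dist=1).
Iteration 2: edges from {n20,n29,n30} -> (n20, dist=2).
Iteration 3: no outgoing edges from {n20}; recursion stops.
SUM(dist) = 0 + 1 + 1 + 1 + 2 = 5.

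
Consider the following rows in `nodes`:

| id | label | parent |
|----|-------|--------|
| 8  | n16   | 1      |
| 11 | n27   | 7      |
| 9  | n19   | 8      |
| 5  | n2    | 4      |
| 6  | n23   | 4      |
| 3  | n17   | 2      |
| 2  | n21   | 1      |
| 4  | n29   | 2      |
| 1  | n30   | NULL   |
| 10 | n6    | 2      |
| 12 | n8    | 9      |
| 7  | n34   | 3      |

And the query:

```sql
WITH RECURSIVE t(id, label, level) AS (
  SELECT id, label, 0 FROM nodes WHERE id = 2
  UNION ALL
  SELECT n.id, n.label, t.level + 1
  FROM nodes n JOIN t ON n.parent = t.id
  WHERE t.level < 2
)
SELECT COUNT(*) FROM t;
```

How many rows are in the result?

Base: id=2 (n21) at level 0.
Iteration 1: rows with parent in {2} -> n17 (id 3, level 1), n29 (id 4, level 1), n6 (id 10, level 1).
Iteration 2: rows with parent in {3,4,10} -> n2 (id 5, level 2), n23 (id 6, level 2), n34 (id 7, level 2).
Iteration 3: level < 2 fails for all current rows; recursion stops.
Total rows emitted: 7.

7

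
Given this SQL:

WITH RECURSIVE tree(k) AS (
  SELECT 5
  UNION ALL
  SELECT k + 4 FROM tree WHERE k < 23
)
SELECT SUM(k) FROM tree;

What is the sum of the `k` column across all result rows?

Base: k=5.
Iteration 1: 5 < 23 holds -> k = 5 + 4 = 9.
Iteration 2: 9 < 23 holds -> k = 9 + 4 = 13.
Iteration 3: 13 < 23 holds -> k = 13 + 4 = 17.
Iteration 4: 17 < 23 holds -> k = 17 + 4 = 21.
Iteration 5: 21 < 23 holds -> k = 21 + 4 = 25.
Iteration 6: 25 < 23 fails; recursion stops.
SUM(k) = 5 + 9 + 13 + 17 + 21 + 25 = 90.

90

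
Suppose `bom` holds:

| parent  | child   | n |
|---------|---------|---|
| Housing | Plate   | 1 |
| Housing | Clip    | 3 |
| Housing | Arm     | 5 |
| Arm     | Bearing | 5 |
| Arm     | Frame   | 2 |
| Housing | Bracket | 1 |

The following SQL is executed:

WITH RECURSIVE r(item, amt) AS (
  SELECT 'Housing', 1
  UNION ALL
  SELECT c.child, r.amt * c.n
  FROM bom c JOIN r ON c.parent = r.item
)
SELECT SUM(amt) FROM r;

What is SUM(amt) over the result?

46

Base: (Housing, amt=1).
Iteration 1: components of {Housing} -> Arm = 1*5 = 5, Bracket = 1*1 = 1, Clip = 1*3 = 3, Plate = 1*1 = 1.
Iteration 2: components of {Arm,Bracket,Clip,Plate} -> Bearing = 5*5 = 25, Frame = 5*2 = 10.
Iteration 3: no further components; recursion stops.
SUM(amt) = 1 + 3 + 1 + 5 + 1 + 25 + 10 = 46.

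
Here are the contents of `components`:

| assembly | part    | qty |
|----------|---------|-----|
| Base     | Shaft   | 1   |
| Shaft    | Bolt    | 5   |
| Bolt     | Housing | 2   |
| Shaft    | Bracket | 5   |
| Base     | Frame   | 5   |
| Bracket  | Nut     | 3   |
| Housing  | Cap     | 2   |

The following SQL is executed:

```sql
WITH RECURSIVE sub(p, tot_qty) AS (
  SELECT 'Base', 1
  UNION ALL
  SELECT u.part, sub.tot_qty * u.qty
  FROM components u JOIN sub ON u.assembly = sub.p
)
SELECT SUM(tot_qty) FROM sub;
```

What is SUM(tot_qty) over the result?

Base: (Base, tot_qty=1).
Iteration 1: components of {Base} -> Frame = 1*5 = 5, Shaft = 1*1 = 1.
Iteration 2: components of {Frame,Shaft} -> Bolt = 1*5 = 5, Bracket = 1*5 = 5.
Iteration 3: components of {Bolt,Bracket} -> Housing = 5*2 = 10, Nut = 5*3 = 15.
Iteration 4: components of {Housing,Nut} -> Cap = 10*2 = 20.
Iteration 5: no further components; recursion stops.
SUM(tot_qty) = 1 + 1 + 5 + 5 + 5 + 10 + 15 + 20 = 62.

62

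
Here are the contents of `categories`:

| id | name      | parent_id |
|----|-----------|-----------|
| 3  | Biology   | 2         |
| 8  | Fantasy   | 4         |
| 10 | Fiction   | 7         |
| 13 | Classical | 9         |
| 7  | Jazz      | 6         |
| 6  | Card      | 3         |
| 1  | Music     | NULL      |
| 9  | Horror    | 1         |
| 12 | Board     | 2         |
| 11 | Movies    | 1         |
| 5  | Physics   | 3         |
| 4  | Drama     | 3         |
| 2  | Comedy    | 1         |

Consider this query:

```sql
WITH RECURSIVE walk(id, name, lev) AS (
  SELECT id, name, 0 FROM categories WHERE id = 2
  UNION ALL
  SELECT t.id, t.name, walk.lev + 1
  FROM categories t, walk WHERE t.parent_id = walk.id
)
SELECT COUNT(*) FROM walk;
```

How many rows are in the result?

Base: id=2 (Comedy) at lev 0.
Iteration 1: rows with parent_id in {2} -> Biology (id 3, lev 1), Board (id 12, lev 1).
Iteration 2: rows with parent_id in {3,12} -> Drama (id 4, lev 2), Physics (id 5, lev 2), Card (id 6, lev 2).
Iteration 3: rows with parent_id in {4,5,6} -> Jazz (id 7, lev 3), Fantasy (id 8, lev 3).
Iteration 4: rows with parent_id in {7,8} -> Fiction (id 10, lev 4).
Iteration 5: no rows with parent_id in {10}; recursion stops.
Total rows emitted: 9.

9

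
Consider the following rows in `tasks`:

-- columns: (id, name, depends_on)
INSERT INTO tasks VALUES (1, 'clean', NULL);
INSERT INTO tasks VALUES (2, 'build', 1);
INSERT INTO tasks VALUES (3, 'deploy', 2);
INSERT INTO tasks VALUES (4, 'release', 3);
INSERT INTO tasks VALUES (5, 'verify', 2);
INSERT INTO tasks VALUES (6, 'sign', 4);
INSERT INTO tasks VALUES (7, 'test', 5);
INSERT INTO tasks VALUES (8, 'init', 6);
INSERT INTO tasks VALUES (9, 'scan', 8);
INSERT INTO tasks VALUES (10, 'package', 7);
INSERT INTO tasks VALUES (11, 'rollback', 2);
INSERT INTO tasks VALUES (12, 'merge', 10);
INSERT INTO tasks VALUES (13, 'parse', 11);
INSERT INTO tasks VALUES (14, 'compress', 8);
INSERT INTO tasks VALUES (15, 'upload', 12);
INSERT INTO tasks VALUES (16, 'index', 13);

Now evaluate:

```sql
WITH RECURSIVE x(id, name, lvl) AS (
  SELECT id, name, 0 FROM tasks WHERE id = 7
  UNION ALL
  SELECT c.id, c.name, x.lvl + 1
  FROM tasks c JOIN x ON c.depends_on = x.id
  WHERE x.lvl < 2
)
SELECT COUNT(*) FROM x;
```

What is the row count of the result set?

3

Base: id=7 (test) at lvl 0.
Iteration 1: rows with depends_on in {7} -> package (id 10, lvl 1).
Iteration 2: rows with depends_on in {10} -> merge (id 12, lvl 2).
Iteration 3: lvl < 2 fails for all current rows; recursion stops.
Total rows emitted: 3.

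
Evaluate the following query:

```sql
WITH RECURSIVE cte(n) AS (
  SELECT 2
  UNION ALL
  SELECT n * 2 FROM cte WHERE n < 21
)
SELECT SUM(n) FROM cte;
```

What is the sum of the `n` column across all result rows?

Base: n=2.
Iteration 1: 2 < 21 holds -> n = 2 * 2 = 4.
Iteration 2: 4 < 21 holds -> n = 4 * 2 = 8.
Iteration 3: 8 < 21 holds -> n = 8 * 2 = 16.
Iteration 4: 16 < 21 holds -> n = 16 * 2 = 32.
Iteration 5: 32 < 21 fails; recursion stops.
SUM(n) = 2 + 4 + 8 + 16 + 32 = 62.

62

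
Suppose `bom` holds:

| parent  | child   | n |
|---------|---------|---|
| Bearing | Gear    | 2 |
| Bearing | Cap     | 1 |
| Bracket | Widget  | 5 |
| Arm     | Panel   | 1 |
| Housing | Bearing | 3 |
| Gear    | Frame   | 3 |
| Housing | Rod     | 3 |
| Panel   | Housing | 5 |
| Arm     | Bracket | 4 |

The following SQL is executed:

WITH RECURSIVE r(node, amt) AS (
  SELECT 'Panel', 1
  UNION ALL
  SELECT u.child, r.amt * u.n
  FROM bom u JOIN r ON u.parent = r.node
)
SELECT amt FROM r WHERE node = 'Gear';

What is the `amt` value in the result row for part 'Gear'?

Base: (Panel, amt=1).
Iteration 1: components of {Panel} -> Housing = 1*5 = 5.
Iteration 2: components of {Housing} -> Bearing = 5*3 = 15, Rod = 5*3 = 15.
Iteration 3: components of {Bearing,Rod} -> Cap = 15*1 = 15, Gear = 15*2 = 30.
Iteration 4: components of {Cap,Gear} -> Frame = 30*3 = 90.
Iteration 5: no further components; recursion stops.

30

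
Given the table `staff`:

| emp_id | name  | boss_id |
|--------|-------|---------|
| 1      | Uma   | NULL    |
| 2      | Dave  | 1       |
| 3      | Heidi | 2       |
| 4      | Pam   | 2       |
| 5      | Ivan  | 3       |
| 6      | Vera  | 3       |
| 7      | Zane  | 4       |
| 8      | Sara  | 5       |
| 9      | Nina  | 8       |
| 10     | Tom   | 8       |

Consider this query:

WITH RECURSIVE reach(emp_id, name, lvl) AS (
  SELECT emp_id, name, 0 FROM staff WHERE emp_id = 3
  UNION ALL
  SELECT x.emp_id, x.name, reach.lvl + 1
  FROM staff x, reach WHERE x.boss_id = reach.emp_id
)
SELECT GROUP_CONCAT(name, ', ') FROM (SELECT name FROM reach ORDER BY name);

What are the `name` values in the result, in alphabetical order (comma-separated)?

Heidi, Ivan, Nina, Sara, Tom, Vera

Base: emp_id=3 (Heidi) at lvl 0.
Iteration 1: rows with boss_id in {3} -> Ivan (id 5, lvl 1), Vera (id 6, lvl 1).
Iteration 2: rows with boss_id in {5,6} -> Sara (id 8, lvl 2).
Iteration 3: rows with boss_id in {8} -> Nina (id 9, lvl 3), Tom (id 10, lvl 3).
Iteration 4: no rows with boss_id in {9,10}; recursion stops.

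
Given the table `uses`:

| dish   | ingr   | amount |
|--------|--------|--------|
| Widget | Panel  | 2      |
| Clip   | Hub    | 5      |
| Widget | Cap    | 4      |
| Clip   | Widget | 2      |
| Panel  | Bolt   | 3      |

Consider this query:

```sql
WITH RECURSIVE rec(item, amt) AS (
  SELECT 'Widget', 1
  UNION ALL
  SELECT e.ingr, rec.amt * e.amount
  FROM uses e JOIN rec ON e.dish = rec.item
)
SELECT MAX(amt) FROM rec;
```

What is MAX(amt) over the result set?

Base: (Widget, amt=1).
Iteration 1: components of {Widget} -> Cap = 1*4 = 4, Panel = 1*2 = 2.
Iteration 2: components of {Cap,Panel} -> Bolt = 2*3 = 6.
Iteration 3: no further components; recursion stops.
amt values: 1, 4, 2, 6; the maximum is 6.

6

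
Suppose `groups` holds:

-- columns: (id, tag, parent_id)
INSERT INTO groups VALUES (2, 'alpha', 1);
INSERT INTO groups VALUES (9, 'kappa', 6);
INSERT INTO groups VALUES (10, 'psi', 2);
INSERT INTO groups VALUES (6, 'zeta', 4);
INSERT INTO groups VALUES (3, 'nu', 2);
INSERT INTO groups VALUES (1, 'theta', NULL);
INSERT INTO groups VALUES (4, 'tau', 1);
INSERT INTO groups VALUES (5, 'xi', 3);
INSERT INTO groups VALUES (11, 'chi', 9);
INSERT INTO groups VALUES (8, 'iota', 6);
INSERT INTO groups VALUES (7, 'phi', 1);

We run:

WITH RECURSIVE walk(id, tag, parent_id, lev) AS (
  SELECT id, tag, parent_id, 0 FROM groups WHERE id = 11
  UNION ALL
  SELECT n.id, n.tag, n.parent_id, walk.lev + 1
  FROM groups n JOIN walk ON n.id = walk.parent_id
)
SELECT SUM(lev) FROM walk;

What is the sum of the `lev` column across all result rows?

10

Base: id=11 (chi), parent_id=9, lev 0.
Iteration 1: join on id=9 -> kappa (id 9, parent_id=6, lev 1).
Iteration 2: join on id=6 -> zeta (id 6, parent_id=4, lev 2).
Iteration 3: join on id=4 -> tau (id 4, parent_id=1, lev 3).
Iteration 4: join on id=1 -> theta (id 1, parent_id=NULL, lev 4).
Iteration 5: parent_id is NULL; no match; recursion stops.
SUM(lev) = 0 + 1 + 2 + 3 + 4 = 10.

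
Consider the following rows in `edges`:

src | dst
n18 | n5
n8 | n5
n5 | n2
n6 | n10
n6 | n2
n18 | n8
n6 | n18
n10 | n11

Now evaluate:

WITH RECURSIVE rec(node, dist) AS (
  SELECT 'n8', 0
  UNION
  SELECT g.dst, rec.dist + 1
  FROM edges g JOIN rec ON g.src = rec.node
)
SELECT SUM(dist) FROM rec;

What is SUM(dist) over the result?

3

Base: (n8, dist=0).
Iteration 1: edges from {n8} -> (n5, dist=1).
Iteration 2: edges from {n5} -> (n2, dist=2).
Iteration 3: no outgoing edges from {n2}; recursion stops.
SUM(dist) = 0 + 1 + 2 = 3.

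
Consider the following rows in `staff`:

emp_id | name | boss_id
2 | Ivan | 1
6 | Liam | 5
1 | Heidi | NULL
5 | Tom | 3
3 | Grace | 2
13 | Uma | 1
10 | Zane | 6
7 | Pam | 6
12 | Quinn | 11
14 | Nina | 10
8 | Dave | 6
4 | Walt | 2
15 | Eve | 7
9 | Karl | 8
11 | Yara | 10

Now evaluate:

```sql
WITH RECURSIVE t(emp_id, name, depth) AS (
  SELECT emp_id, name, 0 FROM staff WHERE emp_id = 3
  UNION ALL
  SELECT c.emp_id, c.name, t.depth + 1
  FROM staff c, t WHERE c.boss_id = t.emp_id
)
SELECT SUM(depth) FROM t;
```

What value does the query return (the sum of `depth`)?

Base: emp_id=3 (Grace) at depth 0.
Iteration 1: rows with boss_id in {3} -> Tom (id 5, depth 1).
Iteration 2: rows with boss_id in {5} -> Liam (id 6, depth 2).
Iteration 3: rows with boss_id in {6} -> Pam (id 7, depth 3), Dave (id 8, depth 3), Zane (id 10, depth 3).
Iteration 4: rows with boss_id in {7,8,10} -> Karl (id 9, depth 4), Yara (id 11, depth 4), Nina (id 14, depth 4), Eve (id 15, depth 4).
Iteration 5: rows with boss_id in {9,11,14,15} -> Quinn (id 12, depth 5).
Iteration 6: no rows with boss_id in {12}; recursion stops.
SUM(depth) = 0 + 1 + 2 + 3 + 3 + 3 + 4 + 4 + 4 + 4 + 5 = 33.

33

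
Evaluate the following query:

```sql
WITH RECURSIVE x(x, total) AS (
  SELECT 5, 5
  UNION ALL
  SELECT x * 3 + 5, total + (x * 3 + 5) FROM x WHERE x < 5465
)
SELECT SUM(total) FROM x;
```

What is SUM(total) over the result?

Base: x=5, total=5.
Iteration 1: 5 < 5465 holds -> x = 5 * 3 + 5 = 20, total = 5 + 20 = 25.
Iteration 2: 20 < 5465 holds -> x = 20 * 3 + 5 = 65, total = 25 + 65 = 90.
Iteration 3: 65 < 5465 holds -> x = 65 * 3 + 5 = 200, total = 90 + 200 = 290.
Iteration 4: 200 < 5465 holds -> x = 200 * 3 + 5 = 605, total = 290 + 605 = 895.
Iteration 5: 605 < 5465 holds -> x = 605 * 3 + 5 = 1820, total = 895 + 1820 = 2715.
Iteration 6: 1820 < 5465 holds -> x = 1820 * 3 + 5 = 5465, total = 2715 + 5465 = 8180.
Iteration 7: 5465 < 5465 fails; recursion stops.
SUM(total) = 5 + 25 + 90 + 290 + 895 + 2715 + 8180 = 12200.

12200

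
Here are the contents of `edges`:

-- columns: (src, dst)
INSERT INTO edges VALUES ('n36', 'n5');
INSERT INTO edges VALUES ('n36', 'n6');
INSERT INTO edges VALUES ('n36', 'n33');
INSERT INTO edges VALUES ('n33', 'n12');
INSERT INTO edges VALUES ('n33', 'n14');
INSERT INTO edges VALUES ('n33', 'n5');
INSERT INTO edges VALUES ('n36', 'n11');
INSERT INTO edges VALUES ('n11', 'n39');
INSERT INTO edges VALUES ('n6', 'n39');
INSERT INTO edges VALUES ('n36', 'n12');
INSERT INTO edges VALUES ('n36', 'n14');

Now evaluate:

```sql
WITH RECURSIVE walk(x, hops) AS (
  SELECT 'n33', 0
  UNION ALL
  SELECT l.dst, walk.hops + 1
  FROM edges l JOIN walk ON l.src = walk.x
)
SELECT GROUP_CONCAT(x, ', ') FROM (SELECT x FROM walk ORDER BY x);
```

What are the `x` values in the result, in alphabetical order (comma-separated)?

n12, n14, n33, n5

Base: (n33, hops=0).
Iteration 1: edges from {n33} -> (n12, hops=1), (n14, hops=1), (n5, hops=1).
Iteration 2: no outgoing edges from {n12,n14,n5}; recursion stops.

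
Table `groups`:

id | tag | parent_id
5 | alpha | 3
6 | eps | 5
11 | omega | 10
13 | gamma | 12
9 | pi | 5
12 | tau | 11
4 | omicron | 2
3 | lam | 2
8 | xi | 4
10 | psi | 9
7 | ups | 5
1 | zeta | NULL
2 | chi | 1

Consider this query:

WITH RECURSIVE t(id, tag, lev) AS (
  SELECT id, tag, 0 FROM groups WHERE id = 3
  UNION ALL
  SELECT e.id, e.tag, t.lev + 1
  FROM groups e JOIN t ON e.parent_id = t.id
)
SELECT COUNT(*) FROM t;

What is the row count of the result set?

Base: id=3 (lam) at lev 0.
Iteration 1: rows with parent_id in {3} -> alpha (id 5, lev 1).
Iteration 2: rows with parent_id in {5} -> eps (id 6, lev 2), ups (id 7, lev 2), pi (id 9, lev 2).
Iteration 3: rows with parent_id in {6,7,9} -> psi (id 10, lev 3).
Iteration 4: rows with parent_id in {10} -> omega (id 11, lev 4).
Iteration 5: rows with parent_id in {11} -> tau (id 12, lev 5).
Iteration 6: rows with parent_id in {12} -> gamma (id 13, lev 6).
Iteration 7: no rows with parent_id in {13}; recursion stops.
Total rows emitted: 9.

9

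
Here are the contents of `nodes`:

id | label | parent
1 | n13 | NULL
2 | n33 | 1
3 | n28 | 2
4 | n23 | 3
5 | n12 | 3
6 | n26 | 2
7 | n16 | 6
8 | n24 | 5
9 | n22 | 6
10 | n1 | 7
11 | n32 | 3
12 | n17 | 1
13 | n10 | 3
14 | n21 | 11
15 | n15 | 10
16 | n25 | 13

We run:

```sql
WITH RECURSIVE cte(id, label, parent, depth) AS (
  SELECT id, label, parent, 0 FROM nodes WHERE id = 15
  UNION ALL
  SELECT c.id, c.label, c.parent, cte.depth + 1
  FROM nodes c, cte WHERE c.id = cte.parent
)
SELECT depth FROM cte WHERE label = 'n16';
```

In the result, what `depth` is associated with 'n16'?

2

Base: id=15 (n15), parent=10, depth 0.
Iteration 1: join on id=10 -> n1 (id 10, parent=7, depth 1).
Iteration 2: join on id=7 -> n16 (id 7, parent=6, depth 2).
Iteration 3: join on id=6 -> n26 (id 6, parent=2, depth 3).
Iteration 4: join on id=2 -> n33 (id 2, parent=1, depth 4).
Iteration 5: join on id=1 -> n13 (id 1, parent=NULL, depth 5).
Iteration 6: parent is NULL; no match; recursion stops.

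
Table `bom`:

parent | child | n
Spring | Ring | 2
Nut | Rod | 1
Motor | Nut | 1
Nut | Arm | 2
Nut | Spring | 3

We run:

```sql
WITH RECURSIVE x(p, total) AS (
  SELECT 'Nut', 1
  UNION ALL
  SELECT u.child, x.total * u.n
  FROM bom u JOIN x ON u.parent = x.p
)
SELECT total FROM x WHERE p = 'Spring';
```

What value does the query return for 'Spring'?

Base: (Nut, total=1).
Iteration 1: components of {Nut} -> Arm = 1*2 = 2, Rod = 1*1 = 1, Spring = 1*3 = 3.
Iteration 2: components of {Arm,Rod,Spring} -> Ring = 3*2 = 6.
Iteration 3: no further components; recursion stops.

3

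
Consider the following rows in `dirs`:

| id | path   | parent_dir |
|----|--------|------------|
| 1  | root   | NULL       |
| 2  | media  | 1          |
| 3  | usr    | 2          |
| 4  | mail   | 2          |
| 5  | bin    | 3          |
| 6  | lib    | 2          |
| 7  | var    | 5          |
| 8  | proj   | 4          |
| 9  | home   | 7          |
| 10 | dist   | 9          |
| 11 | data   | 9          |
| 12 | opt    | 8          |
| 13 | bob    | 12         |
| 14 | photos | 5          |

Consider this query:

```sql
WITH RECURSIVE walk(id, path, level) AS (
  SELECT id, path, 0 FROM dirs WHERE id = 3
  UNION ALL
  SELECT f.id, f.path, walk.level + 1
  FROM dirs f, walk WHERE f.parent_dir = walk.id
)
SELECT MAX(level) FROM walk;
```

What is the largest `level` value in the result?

Base: id=3 (usr) at level 0.
Iteration 1: rows with parent_dir in {3} -> bin (id 5, level 1).
Iteration 2: rows with parent_dir in {5} -> var (id 7, level 2), photos (id 14, level 2).
Iteration 3: rows with parent_dir in {7,14} -> home (id 9, level 3).
Iteration 4: rows with parent_dir in {9} -> dist (id 10, level 4), data (id 11, level 4).
Iteration 5: no rows with parent_dir in {10,11}; recursion stops.
level values: 0, 1, 2, 2, 3, 4, 4; the maximum is 4.

4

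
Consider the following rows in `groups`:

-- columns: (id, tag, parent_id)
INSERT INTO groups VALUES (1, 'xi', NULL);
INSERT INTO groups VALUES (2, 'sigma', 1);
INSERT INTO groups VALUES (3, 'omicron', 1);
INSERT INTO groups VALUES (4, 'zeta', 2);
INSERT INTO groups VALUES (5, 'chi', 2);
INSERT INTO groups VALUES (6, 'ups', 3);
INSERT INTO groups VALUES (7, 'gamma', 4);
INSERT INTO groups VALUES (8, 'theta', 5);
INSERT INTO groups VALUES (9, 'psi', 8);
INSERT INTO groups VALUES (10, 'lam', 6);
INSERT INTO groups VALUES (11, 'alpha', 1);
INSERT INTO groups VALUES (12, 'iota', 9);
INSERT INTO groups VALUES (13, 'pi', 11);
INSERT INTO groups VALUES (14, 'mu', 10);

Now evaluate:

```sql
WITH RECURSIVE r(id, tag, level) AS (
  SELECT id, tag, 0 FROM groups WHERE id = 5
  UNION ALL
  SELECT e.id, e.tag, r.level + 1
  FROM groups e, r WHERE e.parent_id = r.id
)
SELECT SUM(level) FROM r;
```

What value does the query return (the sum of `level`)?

6

Base: id=5 (chi) at level 0.
Iteration 1: rows with parent_id in {5} -> theta (id 8, level 1).
Iteration 2: rows with parent_id in {8} -> psi (id 9, level 2).
Iteration 3: rows with parent_id in {9} -> iota (id 12, level 3).
Iteration 4: no rows with parent_id in {12}; recursion stops.
SUM(level) = 0 + 1 + 2 + 3 = 6.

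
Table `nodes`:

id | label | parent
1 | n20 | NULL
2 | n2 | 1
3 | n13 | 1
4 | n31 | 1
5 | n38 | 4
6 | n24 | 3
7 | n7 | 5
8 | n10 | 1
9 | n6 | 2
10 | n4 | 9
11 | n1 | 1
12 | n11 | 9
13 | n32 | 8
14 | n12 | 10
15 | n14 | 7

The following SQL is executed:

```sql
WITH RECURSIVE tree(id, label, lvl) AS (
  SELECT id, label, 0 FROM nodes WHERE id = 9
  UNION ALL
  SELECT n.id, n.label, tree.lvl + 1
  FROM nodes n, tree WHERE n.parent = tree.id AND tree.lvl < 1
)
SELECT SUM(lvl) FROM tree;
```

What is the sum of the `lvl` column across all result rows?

2

Base: id=9 (n6) at lvl 0.
Iteration 1: rows with parent in {9} -> n4 (id 10, lvl 1), n11 (id 12, lvl 1).
Iteration 2: lvl < 1 fails for all current rows; recursion stops.
SUM(lvl) = 0 + 1 + 1 = 2.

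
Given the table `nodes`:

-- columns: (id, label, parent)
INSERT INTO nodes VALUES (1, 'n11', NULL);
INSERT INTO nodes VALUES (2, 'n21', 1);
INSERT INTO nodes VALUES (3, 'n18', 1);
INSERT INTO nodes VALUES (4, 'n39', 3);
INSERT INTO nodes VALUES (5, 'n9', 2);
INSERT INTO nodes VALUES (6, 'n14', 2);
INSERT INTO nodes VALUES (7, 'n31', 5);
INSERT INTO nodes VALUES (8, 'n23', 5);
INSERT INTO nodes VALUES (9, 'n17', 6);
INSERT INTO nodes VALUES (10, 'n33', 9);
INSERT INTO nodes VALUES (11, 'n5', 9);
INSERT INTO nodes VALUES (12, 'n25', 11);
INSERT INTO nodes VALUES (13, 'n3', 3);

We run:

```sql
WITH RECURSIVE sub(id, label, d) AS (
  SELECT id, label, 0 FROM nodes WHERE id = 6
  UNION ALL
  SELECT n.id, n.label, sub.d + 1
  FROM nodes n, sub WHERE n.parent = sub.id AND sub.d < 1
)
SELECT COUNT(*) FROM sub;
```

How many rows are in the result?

Base: id=6 (n14) at d 0.
Iteration 1: rows with parent in {6} -> n17 (id 9, d 1).
Iteration 2: d < 1 fails for all current rows; recursion stops.
Total rows emitted: 2.

2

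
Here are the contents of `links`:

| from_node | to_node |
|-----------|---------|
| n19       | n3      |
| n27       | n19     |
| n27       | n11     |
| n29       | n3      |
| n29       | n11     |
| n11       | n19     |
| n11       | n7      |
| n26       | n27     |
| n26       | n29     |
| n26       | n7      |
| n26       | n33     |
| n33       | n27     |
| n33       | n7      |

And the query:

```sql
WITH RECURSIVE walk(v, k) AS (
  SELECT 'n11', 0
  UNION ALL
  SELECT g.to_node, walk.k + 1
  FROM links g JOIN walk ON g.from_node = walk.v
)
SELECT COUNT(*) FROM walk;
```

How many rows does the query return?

Base: (n11, k=0).
Iteration 1: edges from {n11} -> (n19, k=1), (n7, k=1).
Iteration 2: edges from {n19,n7} -> (n3, k=2).
Iteration 3: no outgoing edges from {n3}; recursion stops.
Total rows emitted: 4.

4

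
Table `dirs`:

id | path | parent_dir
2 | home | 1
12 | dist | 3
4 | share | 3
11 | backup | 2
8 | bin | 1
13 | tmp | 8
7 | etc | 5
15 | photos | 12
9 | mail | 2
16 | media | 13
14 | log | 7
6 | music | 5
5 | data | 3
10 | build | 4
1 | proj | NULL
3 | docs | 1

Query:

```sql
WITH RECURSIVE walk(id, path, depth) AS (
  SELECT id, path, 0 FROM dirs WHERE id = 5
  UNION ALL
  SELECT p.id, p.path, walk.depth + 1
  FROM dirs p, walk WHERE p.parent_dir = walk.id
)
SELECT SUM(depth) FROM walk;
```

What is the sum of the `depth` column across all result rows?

4

Base: id=5 (data) at depth 0.
Iteration 1: rows with parent_dir in {5} -> music (id 6, depth 1), etc (id 7, depth 1).
Iteration 2: rows with parent_dir in {6,7} -> log (id 14, depth 2).
Iteration 3: no rows with parent_dir in {14}; recursion stops.
SUM(depth) = 0 + 1 + 1 + 2 = 4.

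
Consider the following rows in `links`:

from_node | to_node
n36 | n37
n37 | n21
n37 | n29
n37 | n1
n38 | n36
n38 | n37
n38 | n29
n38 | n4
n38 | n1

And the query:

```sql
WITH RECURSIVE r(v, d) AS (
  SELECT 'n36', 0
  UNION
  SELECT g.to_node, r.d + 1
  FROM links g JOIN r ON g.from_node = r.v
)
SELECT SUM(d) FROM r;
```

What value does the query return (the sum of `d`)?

Base: (n36, d=0).
Iteration 1: edges from {n36} -> (n37, d=1).
Iteration 2: edges from {n37} -> (n1, d=2), (n21, d=2), (n29, d=2).
Iteration 3: no outgoing edges from {n1,n21,n29}; recursion stops.
SUM(d) = 0 + 1 + 2 + 2 + 2 = 7.

7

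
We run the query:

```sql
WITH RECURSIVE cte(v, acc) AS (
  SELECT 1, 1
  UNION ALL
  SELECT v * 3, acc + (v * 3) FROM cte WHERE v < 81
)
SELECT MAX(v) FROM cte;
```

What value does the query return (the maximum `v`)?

81

Base: v=1, acc=1.
Iteration 1: 1 < 81 holds -> v = 1 * 3 = 3, acc = 1 + 3 = 4.
Iteration 2: 3 < 81 holds -> v = 3 * 3 = 9, acc = 4 + 9 = 13.
Iteration 3: 9 < 81 holds -> v = 9 * 3 = 27, acc = 13 + 27 = 40.
Iteration 4: 27 < 81 holds -> v = 27 * 3 = 81, acc = 40 + 81 = 121.
Iteration 5: 81 < 81 fails; recursion stops.
v values: 1, 3, 9, 27, 81; the maximum is 81.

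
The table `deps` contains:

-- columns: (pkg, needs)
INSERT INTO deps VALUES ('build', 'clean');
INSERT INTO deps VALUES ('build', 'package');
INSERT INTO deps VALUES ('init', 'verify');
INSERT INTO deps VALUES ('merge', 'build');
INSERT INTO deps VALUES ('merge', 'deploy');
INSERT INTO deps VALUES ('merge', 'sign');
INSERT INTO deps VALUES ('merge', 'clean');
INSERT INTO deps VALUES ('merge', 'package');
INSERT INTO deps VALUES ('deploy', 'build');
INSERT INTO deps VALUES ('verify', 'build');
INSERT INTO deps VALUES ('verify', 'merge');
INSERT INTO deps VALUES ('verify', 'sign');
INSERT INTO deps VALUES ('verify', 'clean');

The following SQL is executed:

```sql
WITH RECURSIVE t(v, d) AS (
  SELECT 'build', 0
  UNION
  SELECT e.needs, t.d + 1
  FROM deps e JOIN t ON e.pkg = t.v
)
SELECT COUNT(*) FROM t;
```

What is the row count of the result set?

3

Base: (build, d=0).
Iteration 1: edges from {build} -> (clean, d=1), (package, d=1).
Iteration 2: no outgoing edges from {clean,package}; recursion stops.
Total rows emitted: 3.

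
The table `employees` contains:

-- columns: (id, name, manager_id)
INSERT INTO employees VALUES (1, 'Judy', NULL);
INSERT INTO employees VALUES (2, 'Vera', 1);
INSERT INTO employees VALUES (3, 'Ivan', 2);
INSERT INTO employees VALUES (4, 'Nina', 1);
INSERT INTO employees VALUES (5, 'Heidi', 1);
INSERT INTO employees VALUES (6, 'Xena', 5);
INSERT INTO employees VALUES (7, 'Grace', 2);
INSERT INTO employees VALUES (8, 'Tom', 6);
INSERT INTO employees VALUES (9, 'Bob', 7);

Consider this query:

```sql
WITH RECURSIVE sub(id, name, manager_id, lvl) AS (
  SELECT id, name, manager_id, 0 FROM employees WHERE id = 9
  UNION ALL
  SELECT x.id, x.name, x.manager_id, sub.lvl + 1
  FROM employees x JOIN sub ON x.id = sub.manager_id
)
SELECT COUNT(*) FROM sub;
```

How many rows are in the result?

Base: id=9 (Bob), manager_id=7, lvl 0.
Iteration 1: join on id=7 -> Grace (id 7, manager_id=2, lvl 1).
Iteration 2: join on id=2 -> Vera (id 2, manager_id=1, lvl 2).
Iteration 3: join on id=1 -> Judy (id 1, manager_id=NULL, lvl 3).
Iteration 4: manager_id is NULL; no match; recursion stops.
Total rows emitted: 4.

4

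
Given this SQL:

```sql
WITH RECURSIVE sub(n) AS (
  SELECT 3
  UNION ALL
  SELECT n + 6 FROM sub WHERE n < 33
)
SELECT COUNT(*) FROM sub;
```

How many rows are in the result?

Base: n=3.
Iteration 1: 3 < 33 holds -> n = 3 + 6 = 9.
Iteration 2: 9 < 33 holds -> n = 9 + 6 = 15.
Iteration 3: 15 < 33 holds -> n = 15 + 6 = 21.
Iteration 4: 21 < 33 holds -> n = 21 + 6 = 27.
Iteration 5: 27 < 33 holds -> n = 27 + 6 = 33.
Iteration 6: 33 < 33 fails; recursion stops.
Total rows emitted: 6.

6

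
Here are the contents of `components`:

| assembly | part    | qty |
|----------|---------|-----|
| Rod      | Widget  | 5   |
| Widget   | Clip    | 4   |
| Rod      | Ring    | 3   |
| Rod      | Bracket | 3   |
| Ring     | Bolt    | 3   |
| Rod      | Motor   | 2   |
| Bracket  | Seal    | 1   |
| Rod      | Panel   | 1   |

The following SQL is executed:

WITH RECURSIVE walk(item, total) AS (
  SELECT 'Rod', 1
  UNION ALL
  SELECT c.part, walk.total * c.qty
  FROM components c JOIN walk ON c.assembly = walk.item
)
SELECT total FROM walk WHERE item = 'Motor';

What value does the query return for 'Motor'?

2

Base: (Rod, total=1).
Iteration 1: components of {Rod} -> Bracket = 1*3 = 3, Motor = 1*2 = 2, Panel = 1*1 = 1, Ring = 1*3 = 3, Widget = 1*5 = 5.
Iteration 2: components of {Bracket,Motor,Panel,Ring,Widget} -> Bolt = 3*3 = 9, Clip = 5*4 = 20, Seal = 3*1 = 3.
Iteration 3: no further components; recursion stops.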